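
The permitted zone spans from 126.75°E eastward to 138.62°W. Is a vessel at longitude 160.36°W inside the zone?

Yes

Band width going east from +126.75° to -138.62°: ((-138.62 − 126.75) mod 360) = 94.63°.
Offset of -160.36° east of the west edge: ((-160.36 − 126.75) mod 360) = 72.89°.
72.89° ≤ 94.63° ⇒ inside.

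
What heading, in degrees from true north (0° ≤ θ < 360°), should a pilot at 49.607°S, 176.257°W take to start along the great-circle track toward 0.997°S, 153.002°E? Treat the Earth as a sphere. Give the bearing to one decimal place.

Δλ = 153.002 − -176.257 = 329.259°; wrapped into (−180°, 180°]: -30.741°.
θ = atan2( sin Δλ · cos φ₂ , cos φ₁ · sin φ₂ − sin φ₁ · cos φ₂ · cos Δλ )
  = atan2(-0.51108, 0.64323) = -38.469° → normalised to [0°, 360°): 321.531°.

321.5°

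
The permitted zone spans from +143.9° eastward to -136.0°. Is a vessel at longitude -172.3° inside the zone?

Band width going east from +143.9° to -136.0°: ((-136.0 − 143.9) mod 360) = 80.1°.
Offset of -172.3° east of the west edge: ((-172.3 − 143.9) mod 360) = 43.8°.
43.8° ≤ 80.1° ⇒ inside.

Yes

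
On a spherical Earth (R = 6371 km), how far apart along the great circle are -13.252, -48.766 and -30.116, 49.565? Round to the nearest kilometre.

10052 km

Δλ = 49.565 − -48.766 = 98.331°.
Δφ = -30.116 − -13.252 = -16.864°.
a = sin²(Δφ/2) + cos φ₁ · cos φ₂ · sin²(Δλ/2) = 0.503488.
c = 2·atan2(√a, √(1−a)) = 1.57777 rad → d = 6371·c ≈ 10051.99 km.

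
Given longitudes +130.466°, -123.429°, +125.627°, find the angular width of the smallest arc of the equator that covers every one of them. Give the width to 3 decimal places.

Sort the longitudes: -123.429°, +125.627°, +130.466°.
Eastward gaps between consecutive values (wrapping around): 249.056°, 4.839°, 106.105°.
Largest gap = 249.056° ⇒ minimal covering band is its complement: 360° − 249.056° = 110.944°.
Band runs from +125.627° eastward to -123.429°, crossing the antimeridian.

110.944°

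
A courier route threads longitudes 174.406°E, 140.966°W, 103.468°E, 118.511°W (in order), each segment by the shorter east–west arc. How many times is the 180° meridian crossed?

Leg 1: +174.406° → -140.966°, shortest Δλ = 44.628° (east) — crosses 180°.
Leg 2: -140.966° → +103.468°, shortest Δλ = -115.566° (west) — crosses 180°.
Leg 3: +103.468° → -118.511°, shortest Δλ = 138.021° (east) — crosses 180°.
Total crossings: 3.

3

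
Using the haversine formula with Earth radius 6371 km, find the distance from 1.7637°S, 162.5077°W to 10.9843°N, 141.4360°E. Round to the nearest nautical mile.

Δλ = 141.4360 − -162.5077 = 303.9437°; wrapped into (−180°, 180°]: -56.0563°.
Δφ = 10.9843 − -1.7637 = 12.7480°.
a = sin²(Δφ/2) + cos φ₁ · cos φ₂ · sin²(Δλ/2) = 0.228988.
c = 2·atan2(√a, √(1−a)) = 0.99795 rad → d = 6371·c ≈ 6357.95 km ≈ 3433.02 nmi.

3433 nmi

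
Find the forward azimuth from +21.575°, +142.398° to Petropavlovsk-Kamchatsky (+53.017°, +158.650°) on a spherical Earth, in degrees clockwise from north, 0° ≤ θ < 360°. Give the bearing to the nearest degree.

18°

Δλ = 158.650 − 142.398 = 16.252°.
θ = atan2( sin Δλ · cos φ₂ , cos φ₁ · sin φ₂ − sin φ₁ · cos φ₂ · cos Δλ )
  = atan2(0.16836, 0.53047) = 17.608° → normalised to [0°, 360°): 17.608°.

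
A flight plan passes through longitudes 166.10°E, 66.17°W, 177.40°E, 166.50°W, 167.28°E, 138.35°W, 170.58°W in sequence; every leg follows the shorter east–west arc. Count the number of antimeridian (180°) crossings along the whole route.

5

Leg 1: +166.10° → -66.17°, shortest Δλ = 127.73° (east) — crosses 180°.
Leg 2: -66.17° → +177.40°, shortest Δλ = -116.43° (west) — crosses 180°.
Leg 3: +177.40° → -166.50°, shortest Δλ = 16.1° (east) — crosses 180°.
Leg 4: -166.50° → +167.28°, shortest Δλ = -26.22° (west) — crosses 180°.
Leg 5: +167.28° → -138.35°, shortest Δλ = 54.37° (east) — crosses 180°.
Leg 6: -138.35° → -170.58°, shortest Δλ = -32.23° (west) — does not cross 180°.
Total crossings: 5.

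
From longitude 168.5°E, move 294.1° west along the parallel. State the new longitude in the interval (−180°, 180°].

125.6°W

Start at +168.5°; shift −294.1° → -125.6°.
-125.6° already lies in (−180°, 180°].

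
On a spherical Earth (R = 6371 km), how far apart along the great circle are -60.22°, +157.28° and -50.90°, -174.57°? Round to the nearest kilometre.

Δλ = -174.57 − 157.28 = -331.85°; wrapped into (−180°, 180°]: 28.15°.
Δφ = -50.90 − -60.22 = 9.32°.
a = sin²(Δφ/2) + cos φ₁ · cos φ₂ · sin²(Δλ/2) = 0.025126.
c = 2·atan2(√a, √(1−a)) = 0.31837 rad → d = 6371·c ≈ 2028.31 km.

2028 km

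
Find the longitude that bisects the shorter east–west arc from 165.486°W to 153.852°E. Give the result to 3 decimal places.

Signed shortest Δλ from -165.486° to +153.852° is -40.662°.
Midpoint longitude = -165.486° + (-40.662°)/2 = -165.486° − 20.331° = -185.817°.
Normalise into (−180°, 180°]: +174.183°.
(The naïve average (-165.486 + +153.852)/2 = -5.817° is on the wrong side of the globe.)

174.183°E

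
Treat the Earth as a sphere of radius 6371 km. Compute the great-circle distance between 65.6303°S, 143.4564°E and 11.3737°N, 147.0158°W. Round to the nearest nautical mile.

5535 nmi

Δλ = -147.0158 − 143.4564 = -290.4722°; wrapped into (−180°, 180°]: 69.5278°.
Δφ = 11.3737 − -65.6303 = 77.0040°.
a = sin²(Δφ/2) + cos φ₁ · cos φ₂ · sin²(Δλ/2) = 0.519077.
c = 2·atan2(√a, √(1−a)) = 1.60896 rad → d = 6371·c ≈ 10250.69 km ≈ 5534.93 nmi.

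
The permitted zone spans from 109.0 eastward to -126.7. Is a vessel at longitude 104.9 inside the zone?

Band width going east from +109.0° to -126.7°: ((-126.7 − 109.0) mod 360) = 124.3°.
Offset of +104.9° east of the west edge: ((104.9 − 109.0) mod 360) = 355.9°.
355.9° > 124.3° ⇒ outside.

No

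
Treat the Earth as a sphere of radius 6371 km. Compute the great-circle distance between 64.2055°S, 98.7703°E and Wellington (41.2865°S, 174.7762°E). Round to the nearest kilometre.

Δλ = 174.7762 − 98.7703 = 76.0059°.
Δφ = -41.2865 − -64.2055 = 22.9190°.
a = sin²(Δφ/2) + cos φ₁ · cos φ₂ · sin²(Δλ/2) = 0.163425.
c = 2·atan2(√a, √(1−a)) = 0.83234 rad → d = 6371·c ≈ 5302.81 km.

5303 km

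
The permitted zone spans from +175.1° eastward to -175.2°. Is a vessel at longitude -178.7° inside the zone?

Yes

Band width going east from +175.1° to -175.2°: ((-175.2 − 175.1) mod 360) = 9.7°.
Offset of -178.7° east of the west edge: ((-178.7 − 175.1) mod 360) = 6.2°.
6.2° ≤ 9.7° ⇒ inside.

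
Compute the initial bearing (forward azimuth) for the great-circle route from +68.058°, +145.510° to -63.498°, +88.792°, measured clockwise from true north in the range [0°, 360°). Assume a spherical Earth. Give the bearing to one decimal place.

213.6°

Δλ = 88.792 − 145.510 = -56.718°.
θ = atan2( sin Δλ · cos φ₂ , cos φ₁ · sin φ₂ − sin φ₁ · cos φ₂ · cos Δλ )
  = atan2(-0.37304, -0.56154) = -146.403° → normalised to [0°, 360°): 213.597°.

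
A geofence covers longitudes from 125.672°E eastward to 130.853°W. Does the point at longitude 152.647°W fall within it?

Yes

Band width going east from +125.672° to -130.853°: ((-130.853 − 125.672) mod 360) = 103.475°.
Offset of -152.647° east of the west edge: ((-152.647 − 125.672) mod 360) = 81.681°.
81.681° ≤ 103.475° ⇒ inside.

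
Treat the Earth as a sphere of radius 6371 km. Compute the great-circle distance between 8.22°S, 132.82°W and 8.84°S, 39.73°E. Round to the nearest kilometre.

17946 km

Δλ = 39.73 − -132.82 = 172.55°.
Δφ = -8.84 − -8.22 = -0.62°.
a = sin²(Δφ/2) + cos φ₁ · cos φ₂ · sin²(Δλ/2) = 0.973871.
c = 2·atan2(√a, √(1−a)) = 2.81688 rad → d = 6371·c ≈ 17946.34 km.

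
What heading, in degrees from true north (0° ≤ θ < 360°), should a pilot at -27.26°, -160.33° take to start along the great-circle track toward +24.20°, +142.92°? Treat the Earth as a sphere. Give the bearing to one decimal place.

Δλ = 142.92 − -160.33 = 303.25°; wrapped into (−180°, 180°]: -56.75°.
θ = atan2( sin Δλ · cos φ₂ , cos φ₁ · sin φ₂ − sin φ₁ · cos φ₂ · cos Δλ )
  = atan2(-0.76279, 0.59346) = -52.117° → normalised to [0°, 360°): 307.883°.

307.9°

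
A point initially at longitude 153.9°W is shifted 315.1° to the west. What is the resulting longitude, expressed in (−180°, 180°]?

109.0°W

Start at -153.9°; shift −315.1° → -469.0°.
-469.0° lies outside (−180°, 180°]; add 360° → -109.0°.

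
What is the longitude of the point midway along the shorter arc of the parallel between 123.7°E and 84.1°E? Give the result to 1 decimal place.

Signed shortest Δλ from +123.7° to +84.1° is -39.6°.
Midpoint longitude = +123.7° + (-39.6°)/2 = +123.7° − 19.8° = +103.9°.

103.9°E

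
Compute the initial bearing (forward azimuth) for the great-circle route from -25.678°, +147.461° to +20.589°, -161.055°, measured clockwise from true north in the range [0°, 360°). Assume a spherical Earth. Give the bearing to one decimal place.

Δλ = -161.055 − 147.461 = -308.516°; wrapped into (−180°, 180°]: 51.484°.
θ = atan2( sin Δλ · cos φ₂ , cos φ₁ · sin φ₂ − sin φ₁ · cos φ₂ · cos Δλ )
  = atan2(0.73246, 0.56954) = 52.132° → normalised to [0°, 360°): 52.132°.

52.1°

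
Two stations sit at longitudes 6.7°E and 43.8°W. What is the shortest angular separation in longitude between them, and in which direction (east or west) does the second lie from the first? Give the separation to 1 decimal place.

50.5° west

Raw difference: -43.8 − 6.7 = -50.5°.
Normalise into (−180°, 180°]: -50.5° stays -50.5°.
Negative ⇒ the second point lies to the west; separation 50.5°.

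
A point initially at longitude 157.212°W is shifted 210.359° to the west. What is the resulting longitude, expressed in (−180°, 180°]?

7.571°W

Start at -157.212°; shift −210.359° → -367.571°.
-367.571° lies outside (−180°, 180°]; add 360° → -7.571°.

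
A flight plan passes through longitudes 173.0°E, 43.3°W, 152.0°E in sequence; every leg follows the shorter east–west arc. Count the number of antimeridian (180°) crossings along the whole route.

2

Leg 1: +173.0° → -43.3°, shortest Δλ = 143.7° (east) — crosses 180°.
Leg 2: -43.3° → +152.0°, shortest Δλ = -164.7° (west) — crosses 180°.
Total crossings: 2.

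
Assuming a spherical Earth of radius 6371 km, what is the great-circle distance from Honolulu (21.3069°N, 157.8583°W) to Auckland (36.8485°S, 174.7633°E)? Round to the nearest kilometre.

7076 km

Δλ = 174.7633 − -157.8583 = 332.6216°; wrapped into (−180°, 180°]: -27.3784°.
Δφ = -36.8485 − 21.3069 = -58.1554°.
a = sin²(Δφ/2) + cos φ₁ · cos φ₂ · sin²(Δλ/2) = 0.277945.
c = 2·atan2(√a, √(1−a)) = 1.11062 rad → d = 6371·c ≈ 7075.73 km.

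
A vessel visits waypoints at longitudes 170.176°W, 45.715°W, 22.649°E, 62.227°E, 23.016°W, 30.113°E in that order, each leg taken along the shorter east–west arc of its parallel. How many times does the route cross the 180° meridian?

0

Leg 1: -170.176° → -45.715°, shortest Δλ = 124.461° (east) — does not cross 180°.
Leg 2: -45.715° → +22.649°, shortest Δλ = 68.364° (east) — does not cross 180°.
Leg 3: +22.649° → +62.227°, shortest Δλ = 39.578° (east) — does not cross 180°.
Leg 4: +62.227° → -23.016°, shortest Δλ = -85.243° (west) — does not cross 180°.
Leg 5: -23.016° → +30.113°, shortest Δλ = 53.129° (east) — does not cross 180°.
Total crossings: 0.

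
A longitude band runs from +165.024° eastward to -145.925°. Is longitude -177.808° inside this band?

Band width going east from +165.024° to -145.925°: ((-145.925 − 165.024) mod 360) = 49.051°.
Offset of -177.808° east of the west edge: ((-177.808 − 165.024) mod 360) = 17.168°.
17.168° ≤ 49.051° ⇒ inside.

Yes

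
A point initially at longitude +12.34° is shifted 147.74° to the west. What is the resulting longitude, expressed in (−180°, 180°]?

-135.40°

Start at +12.34°; shift −147.74° → -135.40°.
-135.40° already lies in (−180°, 180°].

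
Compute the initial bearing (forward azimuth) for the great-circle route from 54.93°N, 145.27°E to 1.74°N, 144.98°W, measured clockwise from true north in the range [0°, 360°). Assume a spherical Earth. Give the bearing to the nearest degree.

Δλ = -144.98 − 145.27 = -290.25°; wrapped into (−180°, 180°]: 69.75°.
θ = atan2( sin Δλ · cos φ₂ , cos φ₁ · sin φ₂ − sin φ₁ · cos φ₂ · cos Δλ )
  = atan2(0.93776, -0.26570) = 105.819° → normalised to [0°, 360°): 105.819°.

106°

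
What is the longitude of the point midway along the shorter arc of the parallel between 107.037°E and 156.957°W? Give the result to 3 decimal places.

Signed shortest Δλ from +107.037° to -156.957° is +96.006°.
Midpoint longitude = +107.037° + (+96.006°)/2 = +107.037° + 48.003° = +155.040°.
(The naïve average (+107.037 + -156.957)/2 = -24.96° is on the wrong side of the globe.)

155.040°E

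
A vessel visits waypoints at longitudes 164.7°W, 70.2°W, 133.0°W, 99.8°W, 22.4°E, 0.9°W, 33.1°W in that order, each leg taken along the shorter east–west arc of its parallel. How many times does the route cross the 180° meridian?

Leg 1: -164.7° → -70.2°, shortest Δλ = 94.5° (east) — does not cross 180°.
Leg 2: -70.2° → -133.0°, shortest Δλ = -62.8° (west) — does not cross 180°.
Leg 3: -133.0° → -99.8°, shortest Δλ = 33.2° (east) — does not cross 180°.
Leg 4: -99.8° → +22.4°, shortest Δλ = 122.2° (east) — does not cross 180°.
Leg 5: +22.4° → -0.9°, shortest Δλ = -23.3° (west) — does not cross 180°.
Leg 6: -0.9° → -33.1°, shortest Δλ = -32.2° (west) — does not cross 180°.
Total crossings: 0.

0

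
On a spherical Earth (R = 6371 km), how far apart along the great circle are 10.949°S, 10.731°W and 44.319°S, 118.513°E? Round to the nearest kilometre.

Δλ = 118.513 − -10.731 = 129.244°.
Δφ = -44.319 − -10.949 = -33.370°.
a = sin²(Δφ/2) + cos φ₁ · cos φ₂ · sin²(Δλ/2) = 0.655840.
c = 2·atan2(√a, √(1−a)) = 1.88776 rad → d = 6371·c ≈ 12026.90 km.

12027 km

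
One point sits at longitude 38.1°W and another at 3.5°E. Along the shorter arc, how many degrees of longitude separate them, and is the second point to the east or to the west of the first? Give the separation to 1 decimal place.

Raw difference: 3.5 − -38.1 = 41.6°.
Normalise into (−180°, 180°]: 41.6° stays 41.6°.
Positive ⇒ the second point lies to the east; separation 41.6°.

41.6° east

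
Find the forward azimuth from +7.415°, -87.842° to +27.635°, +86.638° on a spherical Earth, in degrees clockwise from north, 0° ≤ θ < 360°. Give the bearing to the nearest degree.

8°

Δλ = 86.638 − -87.842 = 174.480°.
θ = atan2( sin Δλ · cos φ₂ , cos φ₁ · sin φ₂ − sin φ₁ · cos φ₂ · cos Δλ )
  = atan2(0.08522, 0.57376) = 8.448° → normalised to [0°, 360°): 8.448°.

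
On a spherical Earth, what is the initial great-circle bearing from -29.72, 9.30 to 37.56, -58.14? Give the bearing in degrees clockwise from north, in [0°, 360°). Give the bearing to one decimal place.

312.9°

Δλ = -58.14 − 9.30 = -67.44°.
θ = atan2( sin Δλ · cos φ₂ , cos φ₁ · sin φ₂ − sin φ₁ · cos φ₂ · cos Δλ )
  = atan2(-0.73206, 0.68018) = -47.104° → normalised to [0°, 360°): 312.896°.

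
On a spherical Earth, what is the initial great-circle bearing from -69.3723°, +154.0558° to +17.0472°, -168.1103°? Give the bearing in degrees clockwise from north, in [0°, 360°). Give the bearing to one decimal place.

Δλ = -168.1103 − 154.0558 = -322.1661°; wrapped into (−180°, 180°]: 37.8339°.
θ = atan2( sin Δλ · cos φ₂ , cos φ₁ · sin φ₂ − sin φ₁ · cos φ₂ · cos Δλ )
  = atan2(0.58642, 0.80996) = 35.905° → normalised to [0°, 360°): 35.905°.

35.9°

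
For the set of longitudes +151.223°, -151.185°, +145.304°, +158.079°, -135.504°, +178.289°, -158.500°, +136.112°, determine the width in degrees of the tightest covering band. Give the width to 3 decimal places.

Sort the longitudes: -158.500°, -151.185°, -135.504°, +136.112°, +145.304°, +151.223°, +158.079°, +178.289°.
Eastward gaps between consecutive values (wrapping around): 7.315°, 15.681°, 271.616°, 9.192°, 5.919°, 6.856°, 20.210°, 23.211°.
Largest gap = 271.616° ⇒ minimal covering band is its complement: 360° − 271.616° = 88.384°.
Band runs from +136.112° eastward to -135.504°, crossing the antimeridian.

88.384°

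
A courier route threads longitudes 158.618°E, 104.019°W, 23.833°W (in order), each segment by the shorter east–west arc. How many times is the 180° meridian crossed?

Leg 1: +158.618° → -104.019°, shortest Δλ = 97.363° (east) — crosses 180°.
Leg 2: -104.019° → -23.833°, shortest Δλ = 80.186° (east) — does not cross 180°.
Total crossings: 1.

1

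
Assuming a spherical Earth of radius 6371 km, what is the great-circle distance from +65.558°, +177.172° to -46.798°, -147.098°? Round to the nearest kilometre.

Δλ = -147.098 − 177.172 = -324.270°; wrapped into (−180°, 180°]: 35.730°.
Δφ = -46.798 − 65.558 = -112.356°.
a = sin²(Δφ/2) + cos φ₁ · cos φ₂ · sin²(Δλ/2) = 0.716838.
c = 2·atan2(√a, √(1−a)) = 2.01936 rad → d = 6371·c ≈ 12865.37 km.

12865 km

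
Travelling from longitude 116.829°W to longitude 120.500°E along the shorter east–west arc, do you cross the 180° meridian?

Naïve |120.500 − -116.829| = 237.329° > 180°, so the shorter arc goes the other way round — across 180°.
Signed shortest Δλ = ((120.500 − -116.829 + 180) mod 360) − 180 = -122.671°.
Going west by 122.671° from -116.829° passes through 180° before reaching +120.500°.

Yes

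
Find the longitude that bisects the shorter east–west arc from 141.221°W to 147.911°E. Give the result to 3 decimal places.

Signed shortest Δλ from -141.221° to +147.911° is -70.868°.
Midpoint longitude = -141.221° + (-70.868°)/2 = -141.221° − 35.434° = -176.655°.
(The naïve average (-141.221 + +147.911)/2 = 3.345° is on the wrong side of the globe.)

176.655°W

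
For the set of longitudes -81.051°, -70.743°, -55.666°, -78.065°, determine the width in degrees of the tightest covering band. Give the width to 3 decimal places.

25.385°

Sort the longitudes: -81.051°, -78.065°, -70.743°, -55.666°.
Eastward gaps between consecutive values (wrapping around): 2.986°, 7.322°, 15.077°, 334.615°.
Largest gap = 334.615° ⇒ minimal covering band is its complement: 360° − 334.615° = 25.385°.
Band runs from -81.051° eastward to -55.666°.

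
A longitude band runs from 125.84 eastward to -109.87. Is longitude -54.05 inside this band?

Band width going east from +125.84° to -109.87°: ((-109.87 − 125.84) mod 360) = 124.29°.
Offset of -54.05° east of the west edge: ((-54.05 − 125.84) mod 360) = 180.11°.
180.11° > 124.29° ⇒ outside.

No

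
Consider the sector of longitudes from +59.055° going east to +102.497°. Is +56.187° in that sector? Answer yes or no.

Band width going east from +59.055° to +102.497°: ((102.497 − 59.055) mod 360) = 43.442°.
Offset of +56.187° east of the west edge: ((56.187 − 59.055) mod 360) = 357.132°.
357.132° > 43.442° ⇒ outside.

No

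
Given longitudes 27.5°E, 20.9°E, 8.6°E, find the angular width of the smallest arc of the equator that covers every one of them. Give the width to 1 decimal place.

Sort the longitudes: +8.6°, +20.9°, +27.5°.
Eastward gaps between consecutive values (wrapping around): 12.3°, 6.6°, 341.1°.
Largest gap = 341.1° ⇒ minimal covering band is its complement: 360° − 341.1° = 18.9°.
Band runs from +8.6° eastward to +27.5°.

18.9°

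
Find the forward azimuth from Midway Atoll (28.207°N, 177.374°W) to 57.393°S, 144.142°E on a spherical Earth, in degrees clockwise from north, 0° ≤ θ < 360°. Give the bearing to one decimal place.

Δλ = 144.142 − -177.374 = 321.516°; wrapped into (−180°, 180°]: -38.484°.
θ = atan2( sin Δλ · cos φ₂ , cos φ₁ · sin φ₂ − sin φ₁ · cos φ₂ · cos Δλ )
  = atan2(-0.33534, -0.94173) = -160.400° → normalised to [0°, 360°): 199.600°.

199.6°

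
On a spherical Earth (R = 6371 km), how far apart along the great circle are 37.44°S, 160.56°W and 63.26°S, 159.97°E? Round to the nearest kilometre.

Δλ = 159.97 − -160.56 = 320.53°; wrapped into (−180°, 180°]: -39.47°.
Δφ = -63.26 − -37.44 = -25.82°.
a = sin²(Δφ/2) + cos φ₁ · cos φ₂ · sin²(Δλ/2) = 0.090651.
c = 2·atan2(√a, √(1−a)) = 0.61166 rad → d = 6371·c ≈ 3896.86 km.

3897 km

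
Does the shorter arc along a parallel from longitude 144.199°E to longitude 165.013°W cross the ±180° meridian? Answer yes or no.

Yes

Naïve |-165.013 − 144.199| = 309.212° > 180°, so the shorter arc goes the other way round — across 180°.
Signed shortest Δλ = ((-165.013 − 144.199 + 180) mod 360) − 180 = 50.788°.
Going east by 50.788° from +144.199° passes through 180° before reaching -165.013°.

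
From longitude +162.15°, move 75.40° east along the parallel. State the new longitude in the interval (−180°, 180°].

Start at +162.15°; shift +75.40° → +237.55°.
+237.55° lies outside (−180°, 180°]; subtract 360° → -122.45°.

-122.45°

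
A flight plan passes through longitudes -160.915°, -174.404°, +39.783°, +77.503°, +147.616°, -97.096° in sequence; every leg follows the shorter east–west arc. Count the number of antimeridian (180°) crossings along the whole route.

2

Leg 1: -160.915° → -174.404°, shortest Δλ = -13.489° (west) — does not cross 180°.
Leg 2: -174.404° → +39.783°, shortest Δλ = -145.813° (west) — crosses 180°.
Leg 3: +39.783° → +77.503°, shortest Δλ = 37.72° (east) — does not cross 180°.
Leg 4: +77.503° → +147.616°, shortest Δλ = 70.113° (east) — does not cross 180°.
Leg 5: +147.616° → -97.096°, shortest Δλ = 115.288° (east) — crosses 180°.
Total crossings: 2.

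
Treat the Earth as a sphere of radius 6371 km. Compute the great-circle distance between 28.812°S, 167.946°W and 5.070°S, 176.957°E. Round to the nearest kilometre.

Δλ = 176.957 − -167.946 = 344.903°; wrapped into (−180°, 180°]: -15.097°.
Δφ = -5.070 − -28.812 = 23.742°.
a = sin²(Δφ/2) + cos φ₁ · cos φ₂ · sin²(Δλ/2) = 0.057378.
c = 2·atan2(√a, √(1−a)) = 0.48378 rad → d = 6371·c ≈ 3082.14 km.

3082 km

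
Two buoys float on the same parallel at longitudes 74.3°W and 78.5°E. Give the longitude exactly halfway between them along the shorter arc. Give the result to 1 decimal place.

2.1°E

Signed shortest Δλ from -74.3° to +78.5° is +152.8°.
Midpoint longitude = -74.3° + (+152.8°)/2 = -74.3° + 76.4° = +2.1°.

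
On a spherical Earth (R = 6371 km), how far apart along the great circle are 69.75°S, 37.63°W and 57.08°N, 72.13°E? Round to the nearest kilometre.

Δλ = 72.13 − -37.63 = 109.76°.
Δφ = 57.08 − -69.75 = 126.83°.
a = sin²(Δφ/2) + cos φ₁ · cos φ₂ · sin²(Δλ/2) = 0.925570.
c = 2·atan2(√a, √(1−a)) = 2.58895 rad → d = 6371·c ≈ 16494.20 km.

16494 km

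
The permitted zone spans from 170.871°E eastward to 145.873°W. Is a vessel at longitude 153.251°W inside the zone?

Band width going east from +170.871° to -145.873°: ((-145.873 − 170.871) mod 360) = 43.256°.
Offset of -153.251° east of the west edge: ((-153.251 − 170.871) mod 360) = 35.878°.
35.878° ≤ 43.256° ⇒ inside.

Yes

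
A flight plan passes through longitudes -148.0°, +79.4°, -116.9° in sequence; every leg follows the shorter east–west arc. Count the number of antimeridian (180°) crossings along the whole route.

Leg 1: -148.0° → +79.4°, shortest Δλ = -132.6° (west) — crosses 180°.
Leg 2: +79.4° → -116.9°, shortest Δλ = 163.7° (east) — crosses 180°.
Total crossings: 2.

2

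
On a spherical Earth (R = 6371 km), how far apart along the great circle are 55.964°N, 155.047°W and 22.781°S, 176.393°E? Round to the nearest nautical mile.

Δλ = 176.393 − -155.047 = 331.440°; wrapped into (−180°, 180°]: -28.560°.
Δφ = -22.781 − 55.964 = -78.745°.
a = sin²(Δφ/2) + cos φ₁ · cos φ₂ · sin²(Δλ/2) = 0.433809.
c = 2·atan2(√a, √(1−a)) = 1.43803 rad → d = 6371·c ≈ 9161.66 km ≈ 4946.90 nmi.

4947 nmi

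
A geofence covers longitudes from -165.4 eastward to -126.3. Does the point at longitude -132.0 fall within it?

Yes

Band width going east from -165.4° to -126.3°: ((-126.3 − -165.4) mod 360) = 39.1°.
Offset of -132.0° east of the west edge: ((-132.0 − -165.4) mod 360) = 33.4°.
33.4° ≤ 39.1° ⇒ inside.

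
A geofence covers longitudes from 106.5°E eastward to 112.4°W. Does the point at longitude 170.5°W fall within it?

Band width going east from +106.5° to -112.4°: ((-112.4 − 106.5) mod 360) = 141.1°.
Offset of -170.5° east of the west edge: ((-170.5 − 106.5) mod 360) = 83.0°.
83.0° ≤ 141.1° ⇒ inside.

Yes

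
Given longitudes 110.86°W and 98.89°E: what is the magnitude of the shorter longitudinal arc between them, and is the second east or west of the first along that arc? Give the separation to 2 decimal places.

Raw difference: 98.89 − -110.86 = 209.75°.
Normalise into (−180°, 180°]: 209.75° − 360° = -150.25°.
Negative ⇒ the second point lies to the west; separation 150.25°.

150.25° west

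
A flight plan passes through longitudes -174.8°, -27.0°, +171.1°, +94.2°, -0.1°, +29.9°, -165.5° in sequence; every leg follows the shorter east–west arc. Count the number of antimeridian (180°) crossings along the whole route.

2

Leg 1: -174.8° → -27.0°, shortest Δλ = 147.8° (east) — does not cross 180°.
Leg 2: -27.0° → +171.1°, shortest Δλ = -161.9° (west) — crosses 180°.
Leg 3: +171.1° → +94.2°, shortest Δλ = -76.9° (west) — does not cross 180°.
Leg 4: +94.2° → -0.1°, shortest Δλ = -94.3° (west) — does not cross 180°.
Leg 5: -0.1° → +29.9°, shortest Δλ = 30.0° (east) — does not cross 180°.
Leg 6: +29.9° → -165.5°, shortest Δλ = 164.6° (east) — crosses 180°.
Total crossings: 2.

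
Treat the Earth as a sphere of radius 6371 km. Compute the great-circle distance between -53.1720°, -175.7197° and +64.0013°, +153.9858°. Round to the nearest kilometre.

Δλ = 153.9858 − -175.7197 = 329.7055°; wrapped into (−180°, 180°]: -30.2945°.
Δφ = 64.0013 − -53.1720 = 117.1733°.
a = sin²(Δφ/2) + cos φ₁ · cos φ₂ · sin²(Δλ/2) = 0.746282.
c = 2·atan2(√a, √(1−a)) = 2.08583 rad → d = 6371·c ≈ 13288.82 km.

13289 km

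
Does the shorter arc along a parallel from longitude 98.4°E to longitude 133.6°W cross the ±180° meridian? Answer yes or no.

Yes

Naïve |-133.6 − 98.4| = 232.0° > 180°, so the shorter arc goes the other way round — across 180°.
Signed shortest Δλ = ((-133.6 − 98.4 + 180) mod 360) − 180 = 128.0°.
Going east by 128.0° from +98.4° passes through 180° before reaching -133.6°.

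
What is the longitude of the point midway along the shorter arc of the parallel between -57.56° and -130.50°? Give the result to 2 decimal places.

-94.03°

Signed shortest Δλ from -57.56° to -130.50° is -72.94°.
Midpoint longitude = -57.56° + (-72.94°)/2 = -57.56° − 36.47° = -94.03°.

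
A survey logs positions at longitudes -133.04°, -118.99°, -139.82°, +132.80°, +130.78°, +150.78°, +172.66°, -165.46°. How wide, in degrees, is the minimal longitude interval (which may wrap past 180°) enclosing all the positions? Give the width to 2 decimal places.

110.23°

Sort the longitudes: -165.46°, -139.82°, -133.04°, -118.99°, +130.78°, +132.80°, +150.78°, +172.66°.
Eastward gaps between consecutive values (wrapping around): 25.64°, 6.78°, 14.05°, 249.77°, 2.02°, 17.98°, 21.88°, 21.88°.
Largest gap = 249.77° ⇒ minimal covering band is its complement: 360° − 249.77° = 110.23°.
Band runs from +130.78° eastward to -118.99°, crossing the antimeridian.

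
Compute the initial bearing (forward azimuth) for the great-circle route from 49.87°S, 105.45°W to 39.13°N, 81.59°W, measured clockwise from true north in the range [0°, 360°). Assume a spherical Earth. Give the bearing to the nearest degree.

Δλ = -81.59 − -105.45 = 23.86°.
θ = atan2( sin Δλ · cos φ₂ , cos φ₁ · sin φ₂ − sin φ₁ · cos φ₂ · cos Δλ )
  = atan2(0.31378, 0.94916) = 18.293° → normalised to [0°, 360°): 18.293°.

18°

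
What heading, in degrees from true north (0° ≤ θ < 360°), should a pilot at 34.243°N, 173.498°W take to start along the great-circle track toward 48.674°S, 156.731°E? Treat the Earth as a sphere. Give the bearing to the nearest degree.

199°

Δλ = 156.731 − -173.498 = 330.229°; wrapped into (−180°, 180°]: -29.771°.
θ = atan2( sin Δλ · cos φ₂ , cos φ₁ · sin φ₂ − sin φ₁ · cos φ₂ · cos Δλ )
  = atan2(-0.32788, -0.94333) = -160.833° → normalised to [0°, 360°): 199.167°.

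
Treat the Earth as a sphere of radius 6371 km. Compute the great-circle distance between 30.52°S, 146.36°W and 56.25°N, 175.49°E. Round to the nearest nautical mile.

5562 nmi

Δλ = 175.49 − -146.36 = 321.85°; wrapped into (−180°, 180°]: -38.15°.
Δφ = 56.25 − -30.52 = 86.77°.
a = sin²(Δφ/2) + cos φ₁ · cos φ₂ · sin²(Δλ/2) = 0.522943.
c = 2·atan2(√a, √(1−a)) = 1.61670 rad → d = 6371·c ≈ 10299.98 km ≈ 5561.55 nmi.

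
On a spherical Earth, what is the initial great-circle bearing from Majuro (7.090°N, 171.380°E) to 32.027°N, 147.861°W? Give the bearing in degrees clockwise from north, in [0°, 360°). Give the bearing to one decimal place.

Δλ = -147.861 − 171.380 = -319.241°; wrapped into (−180°, 180°]: 40.759°.
θ = atan2( sin Δλ · cos φ₂ , cos φ₁ · sin φ₂ − sin φ₁ · cos φ₂ · cos Δλ )
  = atan2(0.55351, 0.44700) = 51.076° → normalised to [0°, 360°): 51.076°.

51.1°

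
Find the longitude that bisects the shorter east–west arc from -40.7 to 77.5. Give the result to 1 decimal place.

+18.4°

Signed shortest Δλ from -40.7° to +77.5° is +118.2°.
Midpoint longitude = -40.7° + (+118.2°)/2 = -40.7° + 59.1° = +18.4°.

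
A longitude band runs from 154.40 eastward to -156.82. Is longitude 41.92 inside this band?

No

Band width going east from +154.40° to -156.82°: ((-156.82 − 154.40) mod 360) = 48.78°.
Offset of +41.92° east of the west edge: ((41.92 − 154.40) mod 360) = 247.52°.
247.52° > 48.78° ⇒ outside.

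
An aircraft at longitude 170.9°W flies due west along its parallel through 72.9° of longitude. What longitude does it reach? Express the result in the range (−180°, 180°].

116.2°E

Start at -170.9°; shift −72.9° → -243.8°.
-243.8° lies outside (−180°, 180°]; add 360° → +116.2°.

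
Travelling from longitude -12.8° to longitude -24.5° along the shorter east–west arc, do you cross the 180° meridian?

No

Signed shortest Δλ = ((-24.5 − -12.8 + 180) mod 360) − 180 = -11.7°.
Going west by 11.7° from -12.8° reaches -24.5° without touching 180°.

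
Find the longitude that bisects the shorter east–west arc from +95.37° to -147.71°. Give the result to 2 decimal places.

Signed shortest Δλ from +95.37° to -147.71° is +116.92°.
Midpoint longitude = +95.37° + (+116.92°)/2 = +95.37° + 58.46° = +153.83°.
(The naïve average (+95.37 + -147.71)/2 = -26.17° is on the wrong side of the globe.)

+153.83°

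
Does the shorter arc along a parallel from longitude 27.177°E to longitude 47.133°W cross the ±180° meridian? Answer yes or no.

Signed shortest Δλ = ((-47.133 − 27.177 + 180) mod 360) − 180 = -74.31°.
Going west by 74.31° from +27.177° reaches -47.133° without touching 180°.

No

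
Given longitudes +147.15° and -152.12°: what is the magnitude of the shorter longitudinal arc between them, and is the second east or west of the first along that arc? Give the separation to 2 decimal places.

60.73° east

Raw difference: -152.12 − 147.15 = -299.27°.
Normalise into (−180°, 180°]: -299.27° + 360° = 60.73°.
Positive ⇒ the second point lies to the east; separation 60.73°.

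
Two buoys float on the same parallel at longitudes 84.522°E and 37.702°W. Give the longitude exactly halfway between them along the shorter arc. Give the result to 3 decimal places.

Signed shortest Δλ from +84.522° to -37.702° is -122.224°.
Midpoint longitude = +84.522° + (-122.224°)/2 = +84.522° − 61.112° = +23.410°.

23.410°E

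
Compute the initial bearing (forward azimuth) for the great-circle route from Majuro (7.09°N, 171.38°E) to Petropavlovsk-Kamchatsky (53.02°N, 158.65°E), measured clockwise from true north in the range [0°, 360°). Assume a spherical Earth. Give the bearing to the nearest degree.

350°

Δλ = 158.65 − 171.38 = -12.73°.
θ = atan2( sin Δλ · cos φ₂ , cos φ₁ · sin φ₂ − sin φ₁ · cos φ₂ · cos Δλ )
  = atan2(-0.13255, 0.72032) = -10.427° → normalised to [0°, 360°): 349.573°.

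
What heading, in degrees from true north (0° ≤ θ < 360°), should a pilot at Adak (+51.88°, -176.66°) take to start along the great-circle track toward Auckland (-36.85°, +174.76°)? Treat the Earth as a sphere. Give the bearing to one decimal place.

Δλ = 174.76 − -176.66 = 351.42°; wrapped into (−180°, 180°]: -8.58°.
θ = atan2( sin Δλ · cos φ₂ , cos φ₁ · sin φ₂ − sin φ₁ · cos φ₂ · cos Δλ )
  = atan2(-0.11938, -0.99271) = -173.143° → normalised to [0°, 360°): 186.857°.

186.9°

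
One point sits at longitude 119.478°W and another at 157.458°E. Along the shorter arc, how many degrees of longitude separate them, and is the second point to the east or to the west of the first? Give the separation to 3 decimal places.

83.064° west

Raw difference: 157.458 − -119.478 = 276.936°.
Normalise into (−180°, 180°]: 276.936° − 360° = -83.064°.
Negative ⇒ the second point lies to the west; separation 83.064°.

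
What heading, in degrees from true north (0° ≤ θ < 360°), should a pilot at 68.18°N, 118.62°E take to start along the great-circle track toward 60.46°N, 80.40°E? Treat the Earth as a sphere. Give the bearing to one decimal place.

263.2°

Δλ = 80.40 − 118.62 = -38.22°.
θ = atan2( sin Δλ · cos φ₂ , cos φ₁ · sin φ₂ − sin φ₁ · cos φ₂ · cos Δλ )
  = atan2(-0.30503, -0.03622) = -96.771° → normalised to [0°, 360°): 263.229°.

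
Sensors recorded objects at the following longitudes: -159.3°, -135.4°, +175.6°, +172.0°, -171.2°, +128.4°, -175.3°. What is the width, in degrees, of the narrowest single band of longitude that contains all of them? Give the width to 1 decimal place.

Sort the longitudes: -175.3°, -171.2°, -159.3°, -135.4°, +128.4°, +172.0°, +175.6°.
Eastward gaps between consecutive values (wrapping around): 4.1°, 11.9°, 23.9°, 263.8°, 43.6°, 3.6°, 9.1°.
Largest gap = 263.8° ⇒ minimal covering band is its complement: 360° − 263.8° = 96.2°.
Band runs from +128.4° eastward to -135.4°, crossing the antimeridian.

96.2°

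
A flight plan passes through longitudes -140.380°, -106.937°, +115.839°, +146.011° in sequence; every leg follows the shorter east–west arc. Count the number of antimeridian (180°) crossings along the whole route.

1

Leg 1: -140.380° → -106.937°, shortest Δλ = 33.443° (east) — does not cross 180°.
Leg 2: -106.937° → +115.839°, shortest Δλ = -137.224° (west) — crosses 180°.
Leg 3: +115.839° → +146.011°, shortest Δλ = 30.172° (east) — does not cross 180°.
Total crossings: 1.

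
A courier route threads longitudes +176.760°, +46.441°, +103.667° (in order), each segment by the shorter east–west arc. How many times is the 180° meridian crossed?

Leg 1: +176.760° → +46.441°, shortest Δλ = -130.319° (west) — does not cross 180°.
Leg 2: +46.441° → +103.667°, shortest Δλ = 57.226° (east) — does not cross 180°.
Total crossings: 0.

0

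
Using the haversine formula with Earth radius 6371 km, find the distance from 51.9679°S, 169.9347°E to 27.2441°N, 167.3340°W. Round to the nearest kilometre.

Δλ = -167.3340 − 169.9347 = -337.2687°; wrapped into (−180°, 180°]: 22.7313°.
Δφ = 27.2441 − -51.9679 = 79.2120°.
a = sin²(Δφ/2) + cos φ₁ · cos φ₂ · sin²(Δλ/2) = 0.427685.
c = 2·atan2(√a, √(1−a)) = 1.42566 rad → d = 6371·c ≈ 9082.86 km.

9083 km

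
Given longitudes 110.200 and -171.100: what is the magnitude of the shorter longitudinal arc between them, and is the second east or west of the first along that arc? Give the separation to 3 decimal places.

78.700° east

Raw difference: -171.100 − 110.200 = -281.3°.
Normalise into (−180°, 180°]: -281.3° + 360° = 78.7°.
Positive ⇒ the second point lies to the east; separation 78.700°.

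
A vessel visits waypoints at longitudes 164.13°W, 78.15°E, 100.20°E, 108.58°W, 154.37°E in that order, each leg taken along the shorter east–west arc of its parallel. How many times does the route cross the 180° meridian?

3

Leg 1: -164.13° → +78.15°, shortest Δλ = -117.72° (west) — crosses 180°.
Leg 2: +78.15° → +100.20°, shortest Δλ = 22.05° (east) — does not cross 180°.
Leg 3: +100.20° → -108.58°, shortest Δλ = 151.22° (east) — crosses 180°.
Leg 4: -108.58° → +154.37°, shortest Δλ = -97.05° (west) — crosses 180°.
Total crossings: 3.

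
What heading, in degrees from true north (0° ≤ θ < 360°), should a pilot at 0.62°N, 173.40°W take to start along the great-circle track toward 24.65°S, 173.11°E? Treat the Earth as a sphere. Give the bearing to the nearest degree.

Δλ = 173.11 − -173.40 = 346.51°; wrapped into (−180°, 180°]: -13.49°.
θ = atan2( sin Δλ · cos φ₂ , cos φ₁ · sin φ₂ − sin φ₁ · cos φ₂ · cos Δλ )
  = atan2(-0.21202, -0.42661) = -153.574° → normalised to [0°, 360°): 206.426°.

206°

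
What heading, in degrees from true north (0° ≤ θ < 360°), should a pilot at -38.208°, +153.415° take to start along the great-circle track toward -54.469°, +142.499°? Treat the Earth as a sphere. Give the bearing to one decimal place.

201.0°

Δλ = 142.499 − 153.415 = -10.916°.
θ = atan2( sin Δλ · cos φ₂ , cos φ₁ · sin φ₂ − sin φ₁ · cos φ₂ · cos Δλ )
  = atan2(-0.11005, -0.28652) = -158.988° → normalised to [0°, 360°): 201.012°.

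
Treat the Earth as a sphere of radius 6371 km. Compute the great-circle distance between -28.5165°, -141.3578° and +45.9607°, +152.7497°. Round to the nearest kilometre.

Δλ = 152.7497 − -141.3578 = 294.1075°; wrapped into (−180°, 180°]: -65.8925°.
Δφ = 45.9607 − -28.5165 = 74.4772°.
a = sin²(Δφ/2) + cos φ₁ · cos φ₂ · sin²(Δλ/2) = 0.546853.
c = 2·atan2(√a, √(1−a)) = 1.66464 rad → d = 6371·c ≈ 10605.42 km.

10605 km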